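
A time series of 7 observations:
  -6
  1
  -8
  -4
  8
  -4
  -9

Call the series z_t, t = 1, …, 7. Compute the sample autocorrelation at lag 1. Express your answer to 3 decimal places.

Mean z̄ = (-6 + 1 − 8 − 4 + 8 − 4 − 9)/7 = -3.1429
Deviations from mean: -2.8571, 4.1429, -4.8571, -0.8571, 11.1429, -0.8571, -5.8571
Σ(z_t−z̄)(z_{t+1}−z̄) = (-11.8367) + (-20.1224) + (4.1633) + (-9.5510) + (-9.5510) + (5.0204) = -41.8776
Denominator Σ(z_t−z̄)² = 208.8571
r_1 = -41.8776 / 208.8571 = -0.201

-0.201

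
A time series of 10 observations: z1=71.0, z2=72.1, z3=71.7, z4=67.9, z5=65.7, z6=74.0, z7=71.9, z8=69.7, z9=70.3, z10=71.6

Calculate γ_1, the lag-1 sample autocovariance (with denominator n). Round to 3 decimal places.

Mean z̄ = (71.0 + 72.1 + 71.7 + 67.9 + 65.7 + 74.0 + 71.9 + 69.7 + 70.3 + 71.6)/10 = 70.5900
Σ_{t=1}^{9}(z_t−z̄)(z_{t+1}−z̄) = -0.9451
γ_1 = -0.9451 / 10 = -0.095

-0.095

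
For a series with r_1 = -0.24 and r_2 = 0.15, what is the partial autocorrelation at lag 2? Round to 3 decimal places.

0.098

φ_{22} = (r_2 − r_1²) / (1 − r_1²)
r_1² = (-0.24)² = 0.0576
Numerator = 0.15 − 0.0576 = 0.0924; denominator = 1 − 0.0576 = 0.9424
φ_{22} = 0.0924 / 0.9424 = 0.098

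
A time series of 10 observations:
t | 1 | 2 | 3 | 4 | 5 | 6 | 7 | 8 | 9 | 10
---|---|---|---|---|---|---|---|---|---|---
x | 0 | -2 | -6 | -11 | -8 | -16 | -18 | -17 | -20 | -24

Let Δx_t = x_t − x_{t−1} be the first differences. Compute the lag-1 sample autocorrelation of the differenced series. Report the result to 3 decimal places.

-0.513

First differences Δx: -2, -4, -5, 3, -8, -2, 1, -3, -4
Mean of differences = -2.6667
Numerator Σ(Δx_t−Δx̄)(Δx_{t+1}−Δx̄) = -43.1111
Denominator Σ(Δx_t−Δx̄)² = 84.0000
r_1(Δx) = -43.1111 / 84.0000 = -0.513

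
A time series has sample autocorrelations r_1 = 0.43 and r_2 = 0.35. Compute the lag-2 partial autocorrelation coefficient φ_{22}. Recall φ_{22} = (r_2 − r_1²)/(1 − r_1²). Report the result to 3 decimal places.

φ_{22} = (r_2 − r_1²) / (1 − r_1²)
r_1² = (0.43)² = 0.1849
Numerator = 0.35 − 0.1849 = 0.1651; denominator = 1 − 0.1849 = 0.8151
φ_{22} = 0.1651 / 0.8151 = 0.203

0.203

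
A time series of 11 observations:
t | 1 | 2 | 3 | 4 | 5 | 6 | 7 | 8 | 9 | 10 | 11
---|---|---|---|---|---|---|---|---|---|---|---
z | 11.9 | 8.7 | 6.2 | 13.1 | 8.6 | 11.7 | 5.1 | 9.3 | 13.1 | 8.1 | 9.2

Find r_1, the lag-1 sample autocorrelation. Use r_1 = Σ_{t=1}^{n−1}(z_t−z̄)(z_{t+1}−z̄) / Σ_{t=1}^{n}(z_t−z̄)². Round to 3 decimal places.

Mean z̄ = (11.9 + 8.7 + 6.2 + 13.1 + 8.6 + 11.7 + 5.1 + 9.3 + 13.1 + 8.1 + 9.2)/11 = 9.5455
Numerator Σ_{t=1}^{10}(z_t−z̄)(z_{t+1}−z̄) = -30.4493
Denominator Σ(z_t−z̄)² = 70.2873
r_1 = -30.4493 / 70.2873 = -0.433

-0.433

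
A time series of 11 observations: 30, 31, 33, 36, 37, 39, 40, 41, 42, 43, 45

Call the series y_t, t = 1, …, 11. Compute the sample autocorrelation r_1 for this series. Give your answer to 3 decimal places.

Mean ȳ = (30 + 31 + 33 + 36 + 37 + 39 + 40 + 41 + 42 + 43 + 45)/11 = 37.9091
Numerator Σ_{t=1}^{10}(y_t−ȳ)(y_{t+1}−ȳ) = 176.9917
Denominator Σ(y_t−ȳ)² = 246.9091
r_1 = 176.9917 / 246.9091 = 0.717

0.717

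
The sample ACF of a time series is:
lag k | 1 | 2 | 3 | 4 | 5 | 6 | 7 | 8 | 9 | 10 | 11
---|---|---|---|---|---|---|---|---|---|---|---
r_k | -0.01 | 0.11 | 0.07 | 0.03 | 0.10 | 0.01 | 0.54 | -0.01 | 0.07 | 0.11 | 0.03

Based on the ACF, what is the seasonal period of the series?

The largest autocorrelation is r_7 = 0.54; the remaining lags stay at or below 0.11.
The dominant spike at lag 7 indicates a seasonal period of 7.

7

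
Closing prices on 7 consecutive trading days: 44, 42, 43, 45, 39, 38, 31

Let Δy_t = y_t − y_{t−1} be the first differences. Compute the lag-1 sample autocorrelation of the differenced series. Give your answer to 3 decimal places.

First differences Δy: -2, 1, 2, -6, -1, -7
Mean of differences = -2.1667
Numerator Σ(Δy_t−Δȳ)(Δy_{t+1}−Δȳ) = -12.3611
Denominator Σ(Δy_t−Δȳ)² = 66.8333
r_1(Δy) = -12.3611 / 66.8333 = -0.185

-0.185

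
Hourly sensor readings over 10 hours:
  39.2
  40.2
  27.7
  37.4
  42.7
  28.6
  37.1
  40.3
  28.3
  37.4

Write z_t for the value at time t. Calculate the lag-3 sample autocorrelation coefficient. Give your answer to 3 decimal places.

0.656

Mean z̄ = (39.2 + 40.2 + 27.7 + 37.4 + 42.7 + 28.6 + 37.1 + 40.3 + 28.3 + 37.4)/10 = 35.8900
Σ(z_t−z̄)(z_{t+3}−z̄) = (4.9981) + (29.3511) + (59.7051) + (1.8271) + (30.0321) + (55.3311) + (1.8271) = 183.0717
Denominator Σ(z_t−z̄)² = 279.2090
r_3 = 183.0717 / 279.2090 = 0.656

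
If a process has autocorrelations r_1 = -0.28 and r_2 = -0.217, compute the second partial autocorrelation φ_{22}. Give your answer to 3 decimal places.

φ_{22} = (r_2 − r_1²) / (1 − r_1²)
r_1² = (-0.28)² = 0.0784
Numerator = -0.217 − 0.0784 = -0.2954; denominator = 1 − 0.0784 = 0.9216
φ_{22} = -0.2954 / 0.9216 = -0.321

-0.321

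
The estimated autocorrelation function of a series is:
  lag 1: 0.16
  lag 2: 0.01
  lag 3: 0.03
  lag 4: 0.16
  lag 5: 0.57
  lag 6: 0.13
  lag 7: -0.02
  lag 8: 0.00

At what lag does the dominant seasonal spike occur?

5

The largest autocorrelation is r_5 = 0.57; the remaining lags stay at or below 0.16.
The dominant spike at lag 5 indicates a seasonal period of 5.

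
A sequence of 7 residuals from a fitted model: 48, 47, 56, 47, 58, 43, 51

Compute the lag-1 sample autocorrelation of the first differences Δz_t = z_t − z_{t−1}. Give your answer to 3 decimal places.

-0.826

First differences Δz: -1, 9, -9, 11, -15, 8
Mean of differences = 0.5000
Numerator Σ(Δz_t−Δz̄)(Δz_{t+1}−Δz̄) = -472.2500
Denominator Σ(Δz_t−Δz̄)² = 571.5000
r_1(Δz) = -472.2500 / 571.5000 = -0.826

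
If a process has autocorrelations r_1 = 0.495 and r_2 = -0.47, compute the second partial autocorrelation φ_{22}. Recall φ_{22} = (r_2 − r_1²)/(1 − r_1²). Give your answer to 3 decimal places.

-0.947

φ_{22} = (r_2 − r_1²) / (1 − r_1²)
r_1² = (0.495)² = 0.245025
Numerator = -0.47 − 0.2450 = -0.7150; denominator = 1 − 0.2450 = 0.7550
φ_{22} = -0.7150 / 0.7550 = -0.947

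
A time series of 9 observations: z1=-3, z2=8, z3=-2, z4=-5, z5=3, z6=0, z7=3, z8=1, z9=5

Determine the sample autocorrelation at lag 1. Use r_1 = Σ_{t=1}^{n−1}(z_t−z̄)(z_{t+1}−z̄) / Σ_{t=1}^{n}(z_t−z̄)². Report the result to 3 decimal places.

-0.349

Mean z̄ = (-3 + 8 − 2 − 5 + 3 + 0 + 3 + 1 + 5)/9 = 1.1111
Numerator Σ_{t=1}^{8}(z_t−z̄)(z_{t+1}−z̄) = -47.1235
Denominator Σ(z_t−z̄)² = 134.8889
r_1 = -47.1235 / 134.8889 = -0.349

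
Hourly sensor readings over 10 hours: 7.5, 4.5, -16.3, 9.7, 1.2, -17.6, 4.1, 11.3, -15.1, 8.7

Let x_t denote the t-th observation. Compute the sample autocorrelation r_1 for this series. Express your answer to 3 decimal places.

-0.451

Mean x̄ = (7.5 + 4.5 − 16.3 + 9.7 + 1.2 − 17.6 + 4.1 + 11.3 − 15.1 + 8.7)/10 = -0.2000
Numerator Σ_{t=1}^{9}(x_t−x̄)(x_{t+1}−x̄) = -538.7000
Denominator Σ(x_t−x̄)² = 1195.2800
r_1 = -538.7000 / 1195.2800 = -0.451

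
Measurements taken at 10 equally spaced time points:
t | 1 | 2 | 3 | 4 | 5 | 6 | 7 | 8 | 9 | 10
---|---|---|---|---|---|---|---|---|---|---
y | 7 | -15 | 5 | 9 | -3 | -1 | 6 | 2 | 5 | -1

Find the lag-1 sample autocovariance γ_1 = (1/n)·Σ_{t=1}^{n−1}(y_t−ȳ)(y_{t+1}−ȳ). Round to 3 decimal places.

Mean ȳ = (7 − 15 + 5 + 9 − 3 − 1 + 6 + 2 + 5 − 1)/10 = 1.4000
Σ_{t=1}^{9}(y_t−ȳ)(y_{t+1}−ȳ) = -161.1600
γ_1 = -161.1600 / 10 = -16.116

-16.116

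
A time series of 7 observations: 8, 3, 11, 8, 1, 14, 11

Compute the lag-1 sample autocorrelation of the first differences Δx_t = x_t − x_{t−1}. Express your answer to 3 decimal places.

-0.553

First differences Δx: -5, 8, -3, -7, 13, -3
Mean of differences = 0.5000
Numerator Σ(Δx_t−Δx̄)(Δx_{t+1}−Δx̄) = -178.7500
Denominator Σ(Δx_t−Δx̄)² = 323.5000
r_1(Δx) = -178.7500 / 323.5000 = -0.553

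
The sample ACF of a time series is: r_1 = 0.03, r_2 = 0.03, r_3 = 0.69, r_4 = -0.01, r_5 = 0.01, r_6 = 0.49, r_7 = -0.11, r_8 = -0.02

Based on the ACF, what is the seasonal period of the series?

3

The largest autocorrelation is r_3 = 0.69, with a weaker echo at lag 6 (0.49); the remaining lags stay at or below 0.03.
The dominant spike at lag 3 indicates a seasonal period of 3.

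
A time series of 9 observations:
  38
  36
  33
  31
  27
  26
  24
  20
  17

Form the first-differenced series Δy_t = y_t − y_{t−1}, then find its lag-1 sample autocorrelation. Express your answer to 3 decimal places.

First differences Δy: -2, -3, -2, -4, -1, -2, -4, -3
Mean of differences = -2.6250
Numerator Σ(Δy_t−Δȳ)(Δy_{t+1}−Δȳ) = -2.8906
Denominator Σ(Δy_t−Δȳ)² = 7.8750
r_1(Δy) = -2.8906 / 7.8750 = -0.367

-0.367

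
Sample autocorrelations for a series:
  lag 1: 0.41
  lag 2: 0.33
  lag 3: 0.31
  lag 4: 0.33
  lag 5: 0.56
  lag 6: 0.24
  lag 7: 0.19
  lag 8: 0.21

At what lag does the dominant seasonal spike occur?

The largest autocorrelation is r_5 = 0.56; the remaining lags stay at or below 0.41. The elevated value at lag 1 (0.41), dropping to 0.33 at lag 2, reflects decaying short-term dependence rather than seasonality.
The dominant spike at lag 5 indicates a seasonal period of 5.

5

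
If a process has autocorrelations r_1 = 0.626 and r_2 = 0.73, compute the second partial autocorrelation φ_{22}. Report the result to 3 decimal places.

φ_{22} = (r_2 − r_1²) / (1 − r_1²)
r_1² = (0.626)² = 0.391876
Numerator = 0.73 − 0.3919 = 0.3381; denominator = 1 − 0.3919 = 0.6081
φ_{22} = 0.3381 / 0.6081 = 0.556

0.556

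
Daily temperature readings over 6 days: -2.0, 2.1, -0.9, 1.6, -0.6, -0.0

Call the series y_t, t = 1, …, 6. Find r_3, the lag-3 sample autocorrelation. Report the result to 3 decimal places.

-0.368

Mean ȳ = (-2.0 + 2.1 − 0.9 + 1.6 − 0.6 − 0.0)/6 = 0.0333
Deviations from mean: -2.0333, 2.0667, -0.9333, 1.5667, -0.6333, -0.0333
Σ(y_t−ȳ)(y_{t+3}−ȳ) = (-3.1856) + (-1.3089) + (0.0311) = -4.4633
Denominator Σ(y_t−ȳ)² = 12.1333
r_3 = -4.4633 / 12.1333 = -0.368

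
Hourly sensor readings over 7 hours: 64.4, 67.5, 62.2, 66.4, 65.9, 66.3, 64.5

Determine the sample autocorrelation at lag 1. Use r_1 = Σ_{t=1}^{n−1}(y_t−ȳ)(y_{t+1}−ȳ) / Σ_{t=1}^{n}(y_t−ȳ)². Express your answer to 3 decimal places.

Mean ȳ = (64.4 + 67.5 + 62.2 + 66.4 + 65.9 + 66.3 + 64.5)/7 = 65.3143
Deviations from mean: -0.9143, 2.1857, -3.1143, 1.0857, 0.5857, 0.9857, -0.8143
Numerator Σ_{t=1}^{6}(y_t−ȳ)(y_{t+1}−ȳ) = -11.7759
Denominator Σ(y_t−ȳ)² = 18.4686
r_1 = -11.7759 / 18.4686 = -0.638

-0.638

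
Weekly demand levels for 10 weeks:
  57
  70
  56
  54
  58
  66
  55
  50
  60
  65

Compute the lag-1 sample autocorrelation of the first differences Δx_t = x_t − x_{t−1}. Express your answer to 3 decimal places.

First differences Δx: 13, -14, -2, 4, 8, -11, -5, 10, 5
Mean of differences = 0.8889
Numerator Σ(Δx_t−Δx̄)(Δx_{t+1}−Δx̄) = -154.9012
Denominator Σ(Δx_t−Δx̄)² = 712.8889
r_1(Δx) = -154.9012 / 712.8889 = -0.217

-0.217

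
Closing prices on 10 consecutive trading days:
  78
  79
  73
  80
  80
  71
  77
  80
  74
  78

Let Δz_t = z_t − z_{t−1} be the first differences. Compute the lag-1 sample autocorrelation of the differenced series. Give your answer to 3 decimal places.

First differences Δz: 1, -6, 7, 0, -9, 6, 3, -6, 4
Mean of differences = 0.0000
Numerator Σ(Δz_t−Δz̄)(Δz_{t+1}−Δz̄) = -126.0000
Denominator Σ(Δz_t−Δz̄)² = 264.0000
r_1(Δz) = -126.0000 / 264.0000 = -0.477

-0.477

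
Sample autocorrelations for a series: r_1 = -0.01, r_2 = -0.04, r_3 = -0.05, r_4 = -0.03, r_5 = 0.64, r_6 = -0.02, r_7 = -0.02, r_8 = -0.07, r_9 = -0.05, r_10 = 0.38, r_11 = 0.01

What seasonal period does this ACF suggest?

5

The largest autocorrelation is r_5 = 0.64, with a weaker echo at lag 10 (0.38); the remaining lags stay at or below 0.01.
The dominant spike at lag 5 indicates a seasonal period of 5.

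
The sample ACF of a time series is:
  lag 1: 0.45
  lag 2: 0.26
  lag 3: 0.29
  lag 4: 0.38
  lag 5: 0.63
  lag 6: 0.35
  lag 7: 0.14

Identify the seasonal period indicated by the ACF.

5

The largest autocorrelation is r_5 = 0.63; the remaining lags stay at or below 0.45. The elevated value at lag 1 (0.45), dropping to 0.26 at lag 2, reflects decaying short-term dependence rather than seasonality.
The dominant spike at lag 5 indicates a seasonal period of 5.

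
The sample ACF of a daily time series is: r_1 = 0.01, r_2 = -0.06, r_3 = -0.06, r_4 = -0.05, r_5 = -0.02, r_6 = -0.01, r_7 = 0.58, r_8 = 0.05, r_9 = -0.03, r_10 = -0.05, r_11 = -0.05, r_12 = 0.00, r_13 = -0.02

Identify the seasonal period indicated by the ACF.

The largest autocorrelation is r_7 = 0.58; the remaining lags stay at or below 0.05.
The dominant spike at lag 7 indicates a seasonal period of 7.

7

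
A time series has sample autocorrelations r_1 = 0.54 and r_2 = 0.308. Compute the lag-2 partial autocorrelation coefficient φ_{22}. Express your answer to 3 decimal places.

φ_{22} = (r_2 − r_1²) / (1 − r_1²)
r_1² = (0.54)² = 0.2916
Numerator = 0.308 − 0.2916 = 0.0164; denominator = 1 − 0.2916 = 0.7084
φ_{22} = 0.0164 / 0.7084 = 0.023

0.023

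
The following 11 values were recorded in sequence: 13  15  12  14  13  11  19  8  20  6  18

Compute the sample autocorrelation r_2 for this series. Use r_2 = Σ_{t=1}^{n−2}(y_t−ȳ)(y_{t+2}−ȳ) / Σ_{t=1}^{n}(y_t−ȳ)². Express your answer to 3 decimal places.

Mean ȳ = (13 + 15 + 12 + 14 + 13 + 11 + 19 + 8 + 20 + 6 + 18)/11 = 13.5455
Numerator Σ_{t=1}^{9}(y_t−ȳ)(y_{t+2}−ȳ) = 118.1322
Denominator Σ(y_t−ȳ)² = 190.7273
r_2 = 118.1322 / 190.7273 = 0.619

0.619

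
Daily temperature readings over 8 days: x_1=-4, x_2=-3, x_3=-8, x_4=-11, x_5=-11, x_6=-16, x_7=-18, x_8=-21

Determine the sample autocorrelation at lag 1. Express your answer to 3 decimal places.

0.627

Mean x̄ = (-4 − 3 − 8 − 11 − 11 − 16 − 18 − 21)/8 = -11.5000
Deviations from mean: 7.5000, 8.5000, 3.5000, 0.5000, 0.5000, -4.5000, -6.5000, -9.5000
Numerator Σ_{t=1}^{7}(x_t−x̄)(x_{t+1}−x̄) = 184.2500
Denominator Σ(x_t−x̄)² = 294.0000
r_1 = 184.2500 / 294.0000 = 0.627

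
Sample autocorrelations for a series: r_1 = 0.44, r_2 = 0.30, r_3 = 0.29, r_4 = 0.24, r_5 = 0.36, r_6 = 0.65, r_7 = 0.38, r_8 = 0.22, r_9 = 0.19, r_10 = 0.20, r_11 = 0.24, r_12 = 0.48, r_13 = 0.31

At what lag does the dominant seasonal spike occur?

6

The largest autocorrelation is r_6 = 0.65, with a weaker echo at lag 12 (0.48); the remaining lags stay at or below 0.44. The elevated value at lag 1 (0.44), dropping to 0.30 at lag 2, reflects decaying short-term dependence rather than seasonality.
The dominant spike at lag 6 indicates a seasonal period of 6.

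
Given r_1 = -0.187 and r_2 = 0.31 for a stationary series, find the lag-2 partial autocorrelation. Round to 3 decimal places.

φ_{22} = (r_2 − r_1²) / (1 − r_1²)
r_1² = (-0.187)² = 0.034969
Numerator = 0.31 − 0.0350 = 0.2750; denominator = 1 − 0.0350 = 0.9650
φ_{22} = 0.2750 / 0.9650 = 0.285

0.285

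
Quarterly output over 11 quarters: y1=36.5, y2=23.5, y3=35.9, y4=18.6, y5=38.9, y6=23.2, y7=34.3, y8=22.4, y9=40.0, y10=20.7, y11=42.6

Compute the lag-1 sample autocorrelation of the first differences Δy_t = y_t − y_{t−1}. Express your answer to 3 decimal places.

First differences Δy: -13.0, 12.4, -17.3, 20.3, -15.7, 11.1, -11.9, 17.6, -19.3, 21.9
Mean of differences = 0.6100
Numerator Σ(Δy_t−Δȳ)(Δy_{t+1}−Δȳ) = -2322.4341
Denominator Σ(Δy_t−Δȳ)² = 2703.5890
r_1(Δy) = -2322.4341 / 2703.5890 = -0.859

-0.859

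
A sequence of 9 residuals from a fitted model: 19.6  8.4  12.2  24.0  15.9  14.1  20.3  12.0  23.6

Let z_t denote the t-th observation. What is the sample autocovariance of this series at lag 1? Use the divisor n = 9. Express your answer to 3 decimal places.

-9.140

Mean z̄ = (19.6 + 8.4 + 12.2 + 24.0 + 15.9 + 14.1 + 20.3 + 12.0 + 23.6)/9 = 16.6778
Σ_{t=1}^{8}(z_t−z̄)(z_{t+1}−z̄) = -82.2627
γ_1 = -82.2627 / 9 = -9.140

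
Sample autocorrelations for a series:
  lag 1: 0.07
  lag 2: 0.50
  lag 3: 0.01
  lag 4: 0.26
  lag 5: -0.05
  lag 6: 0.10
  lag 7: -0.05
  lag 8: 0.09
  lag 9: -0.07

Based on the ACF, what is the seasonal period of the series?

2

The largest autocorrelation is r_2 = 0.50, with a weaker echo at lag 4 (0.26); the remaining lags stay at or below 0.10.
The dominant spike at lag 2 indicates a seasonal period of 2.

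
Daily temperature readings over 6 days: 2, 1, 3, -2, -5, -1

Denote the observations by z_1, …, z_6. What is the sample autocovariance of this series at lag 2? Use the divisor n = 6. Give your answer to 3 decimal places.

-1.481

Mean z̄ = (2 + 1 + 3 − 2 − 5 − 1)/6 = -0.3333
Σ_{t=1}^{4}(z_t−z̄)(z_{t+2}−z̄) = -8.8889
γ_2 = -8.8889 / 6 = -1.481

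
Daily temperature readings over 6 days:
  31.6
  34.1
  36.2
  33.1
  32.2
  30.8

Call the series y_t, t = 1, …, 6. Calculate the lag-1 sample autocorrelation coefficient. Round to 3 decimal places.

0.211

Mean ȳ = (31.6 + 34.1 + 36.2 + 33.1 + 32.2 + 30.8)/6 = 33.0000
Deviations from mean: -1.4000, 1.1000, 3.2000, 0.1000, -0.8000, -2.2000
Numerator Σ_{t=1}^{5}(y_t−ȳ)(y_{t+1}−ȳ) = 3.9800
Denominator Σ(y_t−ȳ)² = 18.9000
r_1 = 3.9800 / 18.9000 = 0.211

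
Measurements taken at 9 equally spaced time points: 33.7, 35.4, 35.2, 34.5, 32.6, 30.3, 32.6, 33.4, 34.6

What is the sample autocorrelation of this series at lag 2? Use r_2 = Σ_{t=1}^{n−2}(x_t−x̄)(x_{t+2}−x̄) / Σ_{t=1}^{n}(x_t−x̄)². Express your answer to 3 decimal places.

Mean x̄ = (33.7 + 35.4 + 35.2 + 34.5 + 32.6 + 30.3 + 32.6 + 33.4 + 34.6)/9 = 33.5889
Σ(x_t−x̄)(x_{t+2}−x̄) = (0.1790) + (1.6501) + (-1.5932) + (-2.9965) + (0.9779) + (0.6212) + (-0.9999) = -2.1614
Denominator Σ(x_t−x̄)² = 20.5489
r_2 = -2.1614 / 20.5489 = -0.105

-0.105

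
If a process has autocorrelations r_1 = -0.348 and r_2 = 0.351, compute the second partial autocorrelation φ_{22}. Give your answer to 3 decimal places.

0.262

φ_{22} = (r_2 − r_1²) / (1 − r_1²)
r_1² = (-0.348)² = 0.121104
Numerator = 0.351 − 0.1211 = 0.2299; denominator = 1 − 0.1211 = 0.8789
φ_{22} = 0.2299 / 0.8789 = 0.262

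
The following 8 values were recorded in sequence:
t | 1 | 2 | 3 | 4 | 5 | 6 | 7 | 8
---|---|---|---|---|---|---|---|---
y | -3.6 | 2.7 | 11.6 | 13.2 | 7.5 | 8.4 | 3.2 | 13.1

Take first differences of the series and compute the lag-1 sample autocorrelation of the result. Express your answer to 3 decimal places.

-0.029

First differences Δy: 6.3, 8.9, 1.6, -5.7, 0.9, -5.2, 9.9
Mean of differences = 2.3857
Numerator Σ(Δy_t−Δȳ)(Δy_{t+1}−Δȳ) = -6.9845
Denominator Σ(Δy_t−Δȳ)² = 239.9686
r_1(Δy) = -6.9845 / 239.9686 = -0.029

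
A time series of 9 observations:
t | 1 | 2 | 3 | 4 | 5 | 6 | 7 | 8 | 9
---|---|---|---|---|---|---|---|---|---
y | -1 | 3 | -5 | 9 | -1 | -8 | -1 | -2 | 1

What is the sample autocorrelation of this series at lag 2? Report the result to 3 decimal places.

-0.125

Mean ȳ = (-1 + 3 − 5 + 9 − 1 − 8 − 1 − 2 + 1)/9 = -0.5556
Numerator Σ_{t=1}^{7}(y_t−ȳ)(y_{t+2}−ȳ) = -22.9506
Denominator Σ(y_t−ȳ)² = 184.2222
r_2 = -22.9506 / 184.2222 = -0.125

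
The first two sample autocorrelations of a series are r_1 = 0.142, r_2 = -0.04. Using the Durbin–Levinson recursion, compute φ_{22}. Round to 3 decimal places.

-0.061

φ_{22} = (r_2 − r_1²) / (1 − r_1²)
r_1² = (0.142)² = 0.020164
Numerator = -0.04 − 0.0202 = -0.0602; denominator = 1 − 0.0202 = 0.9798
φ_{22} = -0.0602 / 0.9798 = -0.061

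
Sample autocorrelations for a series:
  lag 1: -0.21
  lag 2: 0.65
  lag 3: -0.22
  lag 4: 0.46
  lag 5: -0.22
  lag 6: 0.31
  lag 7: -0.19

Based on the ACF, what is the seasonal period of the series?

2

The largest autocorrelation is r_2 = 0.65, with weaker echoes at lags 4 (0.46) and 6 (0.31); the remaining lags stay at or below -0.19.
The dominant spike at lag 2 indicates a seasonal period of 2.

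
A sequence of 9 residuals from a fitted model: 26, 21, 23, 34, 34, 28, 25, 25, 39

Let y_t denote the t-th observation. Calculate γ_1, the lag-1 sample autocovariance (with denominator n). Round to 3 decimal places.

Mean ȳ = (26 + 21 + 23 + 34 + 34 + 28 + 25 + 25 + 39)/9 = 28.3333
Σ_{t=1}^{8}(y_t−ȳ)(y_{t+1}−ȳ) = 32.8889
γ_1 = 32.8889 / 9 = 3.654

3.654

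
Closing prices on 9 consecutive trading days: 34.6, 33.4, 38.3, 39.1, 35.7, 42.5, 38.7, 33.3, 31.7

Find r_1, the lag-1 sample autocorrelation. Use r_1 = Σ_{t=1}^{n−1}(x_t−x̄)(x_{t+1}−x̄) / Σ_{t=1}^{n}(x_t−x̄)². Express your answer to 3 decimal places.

0.208

Mean x̄ = (34.6 + 33.4 + 38.3 + 39.1 + 35.7 + 42.5 + 38.7 + 33.3 + 31.7)/9 = 36.3667
Numerator Σ_{t=1}^{8}(x_t−x̄)(x_{t+1}−x̄) = 20.3456
Denominator Σ(x_t−x̄)² = 97.8200
r_1 = 20.3456 / 97.8200 = 0.208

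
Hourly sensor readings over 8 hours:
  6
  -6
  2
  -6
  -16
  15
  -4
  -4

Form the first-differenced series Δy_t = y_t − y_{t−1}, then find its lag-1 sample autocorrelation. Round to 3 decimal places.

-0.582

First differences Δy: -12, 8, -8, -10, 31, -19, 0
Mean of differences = -1.4286
Numerator Σ(Δy_t−Δȳ)(Δy_{t+1}−Δȳ) = -978.1837
Denominator Σ(Δy_t−Δȳ)² = 1679.7143
r_1(Δy) = -978.1837 / 1679.7143 = -0.582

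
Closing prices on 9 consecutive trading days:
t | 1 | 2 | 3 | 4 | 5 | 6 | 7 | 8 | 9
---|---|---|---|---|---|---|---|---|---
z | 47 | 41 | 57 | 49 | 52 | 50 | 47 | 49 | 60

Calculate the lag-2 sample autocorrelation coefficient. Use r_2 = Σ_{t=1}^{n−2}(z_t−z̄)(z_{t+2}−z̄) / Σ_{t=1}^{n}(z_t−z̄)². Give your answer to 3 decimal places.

-0.139

Mean z̄ = (47 + 41 + 57 + 49 + 52 + 50 + 47 + 49 + 60)/9 = 50.2222
Numerator Σ_{t=1}^{7}(z_t−z̄)(z_{t+2}−z̄) = -35.2099
Denominator Σ(z_t−z̄)² = 253.5556
r_2 = -35.2099 / 253.5556 = -0.139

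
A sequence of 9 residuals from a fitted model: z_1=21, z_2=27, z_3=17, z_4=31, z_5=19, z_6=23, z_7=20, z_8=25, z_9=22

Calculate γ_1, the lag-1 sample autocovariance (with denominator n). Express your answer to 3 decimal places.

-13.314

Mean z̄ = (21 + 27 + 17 + 31 + 19 + 23 + 20 + 25 + 22)/9 = 22.7778
Σ_{t=1}^{8}(z_t−z̄)(z_{t+1}−z̄) = -119.8272
γ_1 = -119.8272 / 9 = -13.314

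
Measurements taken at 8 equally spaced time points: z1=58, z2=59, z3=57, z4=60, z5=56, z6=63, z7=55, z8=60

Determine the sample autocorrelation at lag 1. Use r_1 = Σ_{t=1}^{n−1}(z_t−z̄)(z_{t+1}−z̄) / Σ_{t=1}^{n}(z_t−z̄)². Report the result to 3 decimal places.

Mean z̄ = (58 + 59 + 57 + 60 + 56 + 63 + 55 + 60)/8 = 58.5000
Σ(z_t−z̄)(z_{t+1}−z̄) = (-0.2500) + (-0.7500) + (-2.2500) + (-3.7500) + (-11.2500) + (-15.7500) + (-5.2500) = -39.2500
Denominator Σ(z_t−z̄)² = 46.0000
r_1 = -39.2500 / 46.0000 = -0.853

-0.853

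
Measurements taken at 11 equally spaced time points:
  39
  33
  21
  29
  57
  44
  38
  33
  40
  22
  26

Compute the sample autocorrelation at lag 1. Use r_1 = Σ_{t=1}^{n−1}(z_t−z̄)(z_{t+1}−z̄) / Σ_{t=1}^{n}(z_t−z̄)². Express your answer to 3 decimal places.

0.211

Mean z̄ = (39 + 33 + 21 + 29 + 57 + 44 + 38 + 33 + 40 + 22 + 26)/11 = 34.7273
Numerator Σ_{t=1}^{10}(z_t−z̄)(z_{t+1}−z̄) = 233.4711
Denominator Σ(z_t−z̄)² = 1104.1818
r_1 = 233.4711 / 1104.1818 = 0.211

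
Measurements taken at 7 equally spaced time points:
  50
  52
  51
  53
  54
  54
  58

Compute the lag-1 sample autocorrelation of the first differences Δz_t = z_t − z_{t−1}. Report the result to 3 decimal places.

First differences Δz: 2, -1, 2, 1, 0, 4
Mean of differences = 1.3333
Numerator Σ(Δz_t−Δz̄)(Δz_{t+1}−Δz̄) = -6.4444
Denominator Σ(Δz_t−Δz̄)² = 15.3333
r_1(Δz) = -6.4444 / 15.3333 = -0.420

-0.420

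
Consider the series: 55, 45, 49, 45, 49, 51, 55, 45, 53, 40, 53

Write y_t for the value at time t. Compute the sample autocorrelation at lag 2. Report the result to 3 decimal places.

0.319

Mean ȳ = (55 + 45 + 49 + 45 + 49 + 51 + 55 + 45 + 53 + 40 + 53)/11 = 49.0909
Numerator Σ_{t=1}^{9}(y_t−ȳ)(y_{t+2}−ȳ) = 75.6198
Denominator Σ(y_t−ȳ)² = 236.9091
r_2 = 75.6198 / 236.9091 = 0.319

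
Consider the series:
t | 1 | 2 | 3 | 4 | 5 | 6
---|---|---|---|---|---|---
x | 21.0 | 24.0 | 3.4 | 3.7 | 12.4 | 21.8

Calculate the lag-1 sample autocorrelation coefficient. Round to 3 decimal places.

Mean x̄ = (21.0 + 24.0 + 3.4 + 3.7 + 12.4 + 21.8)/6 = 14.3833
Σ(x_t−x̄)(x_{t+1}−x̄) = (63.6303) + (-105.6231) + (117.3386) + (21.1886) + (-14.7097) = 81.8247
Denominator Σ(x_t−x̄)² = 429.9683
r_1 = 81.8247 / 429.9683 = 0.190

0.190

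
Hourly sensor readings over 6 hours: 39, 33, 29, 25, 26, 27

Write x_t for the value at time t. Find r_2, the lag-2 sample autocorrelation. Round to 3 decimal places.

Mean x̄ = (39 + 33 + 29 + 25 + 26 + 27)/6 = 29.8333
Deviations from mean: 9.1667, 3.1667, -0.8333, -4.8333, -3.8333, -2.8333
Σ(x_t−x̄)(x_{t+2}−x̄) = (-7.6389) + (-15.3056) + (3.1944) + (13.6944) = -6.0556
Denominator Σ(x_t−x̄)² = 140.8333
r_2 = -6.0556 / 140.8333 = -0.043

-0.043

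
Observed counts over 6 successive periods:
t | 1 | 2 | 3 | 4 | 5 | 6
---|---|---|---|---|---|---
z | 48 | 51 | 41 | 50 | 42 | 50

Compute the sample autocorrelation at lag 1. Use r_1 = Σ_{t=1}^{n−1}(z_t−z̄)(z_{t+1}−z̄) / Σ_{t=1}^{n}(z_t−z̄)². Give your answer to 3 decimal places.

Mean z̄ = (48 + 51 + 41 + 50 + 42 + 50)/6 = 47.0000
Deviations from mean: 1.0000, 4.0000, -6.0000, 3.0000, -5.0000, 3.0000
Numerator Σ_{t=1}^{5}(z_t−z̄)(z_{t+1}−z̄) = -68.0000
Denominator Σ(z_t−z̄)² = 96.0000
r_1 = -68.0000 / 96.0000 = -0.708

-0.708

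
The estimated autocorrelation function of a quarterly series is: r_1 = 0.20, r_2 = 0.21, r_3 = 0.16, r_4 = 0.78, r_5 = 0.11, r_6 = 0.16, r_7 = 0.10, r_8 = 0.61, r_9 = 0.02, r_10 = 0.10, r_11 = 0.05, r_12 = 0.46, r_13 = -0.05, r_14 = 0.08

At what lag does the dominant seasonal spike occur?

The largest autocorrelation is r_4 = 0.78, with weaker echoes at lags 8 (0.61) and 12 (0.46); the remaining lags stay at or below 0.21.
The dominant spike at lag 4 indicates a seasonal period of 4.

4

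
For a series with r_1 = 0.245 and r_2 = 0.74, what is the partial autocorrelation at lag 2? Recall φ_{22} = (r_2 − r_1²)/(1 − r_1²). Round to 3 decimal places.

φ_{22} = (r_2 − r_1²) / (1 − r_1²)
r_1² = (0.245)² = 0.060025
Numerator = 0.74 − 0.0600 = 0.6800; denominator = 1 − 0.0600 = 0.9400
φ_{22} = 0.6800 / 0.9400 = 0.723

0.723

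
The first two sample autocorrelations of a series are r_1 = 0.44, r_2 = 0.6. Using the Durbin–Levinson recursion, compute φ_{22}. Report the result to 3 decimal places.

φ_{22} = (r_2 − r_1²) / (1 − r_1²)
r_1² = (0.44)² = 0.1936
Numerator = 0.6 − 0.1936 = 0.4064; denominator = 1 − 0.1936 = 0.8064
φ_{22} = 0.4064 / 0.8064 = 0.504

0.504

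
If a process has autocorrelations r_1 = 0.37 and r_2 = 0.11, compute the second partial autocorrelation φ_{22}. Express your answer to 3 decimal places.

φ_{22} = (r_2 − r_1²) / (1 − r_1²)
r_1² = (0.37)² = 0.1369
Numerator = 0.11 − 0.1369 = -0.0269; denominator = 1 − 0.1369 = 0.8631
φ_{22} = -0.0269 / 0.8631 = -0.031

-0.031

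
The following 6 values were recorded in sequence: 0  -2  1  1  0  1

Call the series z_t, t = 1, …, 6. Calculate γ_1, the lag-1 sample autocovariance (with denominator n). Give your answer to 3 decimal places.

-0.171

Mean z̄ = (0 − 2 + 1 + 1 + 0 + 1)/6 = 0.1667
Σ_{t=1}^{5}(z_t−z̄)(z_{t+1}−z̄) = -1.0278
γ_1 = -1.0278 / 6 = -0.171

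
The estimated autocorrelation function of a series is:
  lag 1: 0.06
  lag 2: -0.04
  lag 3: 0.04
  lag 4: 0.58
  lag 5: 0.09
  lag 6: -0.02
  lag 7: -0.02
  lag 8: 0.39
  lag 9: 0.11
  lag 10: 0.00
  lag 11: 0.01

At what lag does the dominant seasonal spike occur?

The largest autocorrelation is r_4 = 0.58, with a weaker echo at lag 8 (0.39); the remaining lags stay at or below 0.11.
The dominant spike at lag 4 indicates a seasonal period of 4.

4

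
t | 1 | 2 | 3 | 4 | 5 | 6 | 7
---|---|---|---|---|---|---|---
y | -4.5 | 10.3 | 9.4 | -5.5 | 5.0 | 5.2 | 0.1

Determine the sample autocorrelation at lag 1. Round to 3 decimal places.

-0.334

Mean ȳ = (-4.5 + 10.3 + 9.4 − 5.5 + 5.0 + 5.2 + 0.1)/7 = 2.8571
Numerator Σ_{t=1}^{6}(y_t−ȳ)(y_{t+1}−ȳ) = -80.0876
Denominator Σ(y_t−ȳ)² = 239.8571
r_1 = -80.0876 / 239.8571 = -0.334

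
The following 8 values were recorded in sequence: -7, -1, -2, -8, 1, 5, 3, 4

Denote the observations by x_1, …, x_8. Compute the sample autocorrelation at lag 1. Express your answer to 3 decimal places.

0.286

Mean x̄ = (-7 − 1 − 2 − 8 + 1 + 5 + 3 + 4)/8 = -0.6250
Deviations from mean: -6.3750, -0.3750, -1.3750, -7.3750, 1.6250, 5.6250, 3.6250, 4.6250
Numerator Σ_{t=1}^{7}(x_t−x̄)(x_{t+1}−x̄) = 47.3594
Denominator Σ(x_t−x̄)² = 165.8750
r_1 = 47.3594 / 165.8750 = 0.286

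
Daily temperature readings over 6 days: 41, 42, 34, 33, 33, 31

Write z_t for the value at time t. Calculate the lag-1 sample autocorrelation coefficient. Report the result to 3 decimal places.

0.440

Mean z̄ = (41 + 42 + 34 + 33 + 33 + 31)/6 = 35.6667
Deviations from mean: 5.3333, 6.3333, -1.6667, -2.6667, -2.6667, -4.6667
Numerator Σ_{t=1}^{5}(z_t−z̄)(z_{t+1}−z̄) = 47.2222
Denominator Σ(z_t−z̄)² = 107.3333
r_1 = 47.2222 / 107.3333 = 0.440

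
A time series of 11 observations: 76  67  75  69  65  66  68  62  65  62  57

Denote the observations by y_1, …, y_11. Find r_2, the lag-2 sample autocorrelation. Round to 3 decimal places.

0.326

Mean ȳ = (76 + 67 + 75 + 69 + 65 + 66 + 68 + 62 + 65 + 62 + 57)/11 = 66.5455
Numerator Σ_{t=1}^{9}(y_t−ȳ)(y_{t+2}−ȳ) = 100.0413
Denominator Σ(y_t−ȳ)² = 306.7273
r_2 = 100.0413 / 306.7273 = 0.326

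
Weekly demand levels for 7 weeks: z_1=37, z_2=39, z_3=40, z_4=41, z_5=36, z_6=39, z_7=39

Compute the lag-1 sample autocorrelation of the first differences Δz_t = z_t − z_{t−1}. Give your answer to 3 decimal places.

First differences Δz: 2, 1, 1, -5, 3, 0
Mean of differences = 0.3333
Numerator Σ(Δz_t−Δz̄)(Δz_{t+1}−Δz̄) = -17.1111
Denominator Σ(Δz_t−Δz̄)² = 39.3333
r_1(Δz) = -17.1111 / 39.3333 = -0.435

-0.435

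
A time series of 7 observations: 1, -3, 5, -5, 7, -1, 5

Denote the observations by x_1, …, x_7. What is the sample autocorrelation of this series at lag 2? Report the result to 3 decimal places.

Mean x̄ = (1 − 3 + 5 − 5 + 7 − 1 + 5)/7 = 1.2857
Deviations from mean: -0.2857, -4.2857, 3.7143, -6.2857, 5.7143, -2.2857, 3.7143
Numerator Σ_{t=1}^{5}(x_t−x̄)(x_{t+2}−x̄) = 82.6939
Denominator Σ(x_t−x̄)² = 123.4286
r_2 = 82.6939 / 123.4286 = 0.670

0.670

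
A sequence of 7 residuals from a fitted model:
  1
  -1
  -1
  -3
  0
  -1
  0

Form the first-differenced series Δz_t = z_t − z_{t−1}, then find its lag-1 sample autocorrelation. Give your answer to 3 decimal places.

-0.532

First differences Δz: -2, 0, -2, 3, -1, 1
Mean of differences = -0.1667
Numerator Σ(Δz_t−Δz̄)(Δz_{t+1}−Δz̄) = -10.0278
Denominator Σ(Δz_t−Δz̄)² = 18.8333
r_1(Δz) = -10.0278 / 18.8333 = -0.532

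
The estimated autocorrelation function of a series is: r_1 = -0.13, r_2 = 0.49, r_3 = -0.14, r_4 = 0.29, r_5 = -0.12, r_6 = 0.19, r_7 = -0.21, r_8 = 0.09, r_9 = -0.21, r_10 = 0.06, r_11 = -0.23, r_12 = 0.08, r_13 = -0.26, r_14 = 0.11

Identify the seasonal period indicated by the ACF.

2

The largest autocorrelation is r_2 = 0.49, with weaker echoes at lags 4 (0.29) and 6 (0.19); the remaining lags stay at or below 0.11.
The dominant spike at lag 2 indicates a seasonal period of 2.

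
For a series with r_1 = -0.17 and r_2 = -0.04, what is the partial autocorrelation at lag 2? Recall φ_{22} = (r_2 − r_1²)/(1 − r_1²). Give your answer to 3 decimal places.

-0.071

φ_{22} = (r_2 − r_1²) / (1 − r_1²)
r_1² = (-0.17)² = 0.0289
Numerator = -0.04 − 0.0289 = -0.0689; denominator = 1 − 0.0289 = 0.9711
φ_{22} = -0.0689 / 0.9711 = -0.071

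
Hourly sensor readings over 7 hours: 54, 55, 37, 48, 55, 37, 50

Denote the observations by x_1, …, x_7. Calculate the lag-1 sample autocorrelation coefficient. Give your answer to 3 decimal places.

Mean x̄ = (54 + 55 + 37 + 48 + 55 + 37 + 50)/7 = 48.0000
Deviations from mean: 6.0000, 7.0000, -11.0000, 0.0000, 7.0000, -11.0000, 2.0000
Numerator Σ_{t=1}^{6}(x_t−x̄)(x_{t+1}−x̄) = -134.0000
Denominator Σ(x_t−x̄)² = 380.0000
r_1 = -134.0000 / 380.0000 = -0.353

-0.353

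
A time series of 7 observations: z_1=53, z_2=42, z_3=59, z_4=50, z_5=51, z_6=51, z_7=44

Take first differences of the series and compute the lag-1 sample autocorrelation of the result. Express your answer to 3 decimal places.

First differences Δz: -11, 17, -9, 1, 0, -7
Mean of differences = -1.5000
Numerator Σ(Δz_t−Δz̄)(Δz_{t+1}−Δz̄) = -337.7500
Denominator Σ(Δz_t−Δz̄)² = 527.5000
r_1(Δz) = -337.7500 / 527.5000 = -0.640

-0.640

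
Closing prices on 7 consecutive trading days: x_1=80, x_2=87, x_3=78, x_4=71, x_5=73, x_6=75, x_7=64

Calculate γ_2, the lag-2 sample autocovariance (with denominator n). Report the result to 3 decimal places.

Mean x̄ = (80 + 87 + 78 + 71 + 73 + 75 + 64)/7 = 75.4286
Deviations: 4.5714, 11.5714, 2.5714, -4.4286, -2.4286, -0.4286, -11.4286
Σ_{t=1}^{5}(x_t−x̄)(x_{t+2}−x̄) = -16.0816
γ_2 = -16.0816 / 7 = -2.297

-2.297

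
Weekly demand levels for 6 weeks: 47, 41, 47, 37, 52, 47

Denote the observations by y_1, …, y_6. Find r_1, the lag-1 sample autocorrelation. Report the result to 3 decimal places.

Mean ȳ = (47 + 41 + 47 + 37 + 52 + 47)/6 = 45.1667
Deviations from mean: 1.8333, -4.1667, 1.8333, -8.1667, 6.8333, 1.8333
Σ(y_t−ȳ)(y_{t+1}−ȳ) = (-7.6389) + (-7.6389) + (-14.9722) + (-55.8056) + (12.5278) = -73.5278
Denominator Σ(y_t−ȳ)² = 140.8333
r_1 = -73.5278 / 140.8333 = -0.522

-0.522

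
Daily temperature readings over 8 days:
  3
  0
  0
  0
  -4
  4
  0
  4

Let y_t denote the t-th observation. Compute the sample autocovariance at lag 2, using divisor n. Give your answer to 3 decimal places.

Mean ȳ = (3 + 0 + 0 + 0 − 4 + 4 + 0 + 4)/8 = 0.8750
Σ_{t=1}^{6}(y_t−ȳ)(y_{t+2}−ȳ) = 14.4688
γ_2 = 14.4688 / 8 = 1.809

1.809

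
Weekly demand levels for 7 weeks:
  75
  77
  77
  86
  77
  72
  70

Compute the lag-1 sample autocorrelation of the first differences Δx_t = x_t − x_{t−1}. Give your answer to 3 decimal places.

First differences Δx: 2, 0, 9, -9, -5, -2
Mean of differences = -0.8333
Numerator Σ(Δx_t−Δx̄)(Δx_{t+1}−Δx̄) = -30.8611
Denominator Σ(Δx_t−Δx̄)² = 190.8333
r_1(Δx) = -30.8611 / 190.8333 = -0.162

-0.162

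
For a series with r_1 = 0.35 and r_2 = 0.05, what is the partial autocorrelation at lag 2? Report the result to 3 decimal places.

φ_{22} = (r_2 − r_1²) / (1 − r_1²)
r_1² = (0.35)² = 0.1225
Numerator = 0.05 − 0.1225 = -0.0725; denominator = 1 − 0.1225 = 0.8775
φ_{22} = -0.0725 / 0.8775 = -0.083

-0.083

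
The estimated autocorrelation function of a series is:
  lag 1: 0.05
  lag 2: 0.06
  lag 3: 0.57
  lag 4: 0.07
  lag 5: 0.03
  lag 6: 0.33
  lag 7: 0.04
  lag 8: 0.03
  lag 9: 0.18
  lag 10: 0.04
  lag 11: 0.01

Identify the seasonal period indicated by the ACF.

3

The largest autocorrelation is r_3 = 0.57, with weaker echoes at lags 6 (0.33) and 9 (0.18); the remaining lags stay at or below 0.07.
The dominant spike at lag 3 indicates a seasonal period of 3.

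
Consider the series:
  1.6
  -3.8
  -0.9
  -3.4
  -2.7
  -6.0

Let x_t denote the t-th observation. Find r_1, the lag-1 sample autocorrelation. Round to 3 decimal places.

-0.234

Mean x̄ = (1.6 − 3.8 − 0.9 − 3.4 − 2.7 − 6.0)/6 = -2.5333
Deviations from mean: 4.1333, -1.2667, 1.6333, -0.8667, -0.1667, -3.4667
Numerator Σ_{t=1}^{5}(x_t−x̄)(x_{t+1}−x̄) = -7.9978
Denominator Σ(x_t−x̄)² = 34.1533
r_1 = -7.9978 / 34.1533 = -0.234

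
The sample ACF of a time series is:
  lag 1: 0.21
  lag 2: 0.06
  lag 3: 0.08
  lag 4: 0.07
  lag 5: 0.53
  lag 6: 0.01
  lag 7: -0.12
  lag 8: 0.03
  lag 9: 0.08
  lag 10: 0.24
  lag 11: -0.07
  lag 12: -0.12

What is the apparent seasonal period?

The largest autocorrelation is r_5 = 0.53, with a weaker echo at lag 10 (0.24); the remaining lags stay at or below 0.21. The elevated value at lag 1 (0.21), dropping to 0.06 at lag 2, reflects decaying short-term dependence rather than seasonality.
The dominant spike at lag 5 indicates a seasonal period of 5.

5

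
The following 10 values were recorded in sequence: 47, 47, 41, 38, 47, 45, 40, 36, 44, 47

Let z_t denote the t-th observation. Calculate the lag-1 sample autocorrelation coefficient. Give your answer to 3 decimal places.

0.123

Mean z̄ = (47 + 47 + 41 + 38 + 47 + 45 + 40 + 36 + 44 + 47)/10 = 43.2000
Numerator Σ_{t=1}^{9}(z_t−z̄)(z_{t+1}−z̄) = 19.1600
Denominator Σ(z_t−z̄)² = 155.6000
r_1 = 19.1600 / 155.6000 = 0.123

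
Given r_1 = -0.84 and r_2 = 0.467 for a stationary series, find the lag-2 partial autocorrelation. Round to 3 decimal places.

φ_{22} = (r_2 − r_1²) / (1 − r_1²)
r_1² = (-0.84)² = 0.7056
Numerator = 0.467 − 0.7056 = -0.2386; denominator = 1 − 0.7056 = 0.2944
φ_{22} = -0.2386 / 0.2944 = -0.810

-0.810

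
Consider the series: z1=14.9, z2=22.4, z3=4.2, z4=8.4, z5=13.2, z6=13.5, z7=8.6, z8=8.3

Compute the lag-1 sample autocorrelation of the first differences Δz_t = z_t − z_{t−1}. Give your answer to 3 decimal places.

First differences Δz: 7.5, -18.2, 4.2, 4.8, 0.3, -4.9, -0.3
Mean of differences = -0.9429
Numerator Σ(Δz_t−Δz̄)(Δz_{t+1}−Δz̄) = -205.2404
Denominator Σ(Δz_t−Δz̄)² = 446.1371
r_1(Δz) = -205.2404 / 446.1371 = -0.460

-0.460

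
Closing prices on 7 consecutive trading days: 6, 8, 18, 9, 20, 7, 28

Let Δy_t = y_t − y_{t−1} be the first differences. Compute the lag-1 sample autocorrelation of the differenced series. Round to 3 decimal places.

First differences Δy: 2, 10, -9, 11, -13, 21
Mean of differences = 3.6667
Numerator Σ(Δy_t−Δȳ)(Δy_{t+1}−Δȳ) = -594.7778
Denominator Σ(Δy_t−Δȳ)² = 835.3333
r_1(Δy) = -594.7778 / 835.3333 = -0.712

-0.712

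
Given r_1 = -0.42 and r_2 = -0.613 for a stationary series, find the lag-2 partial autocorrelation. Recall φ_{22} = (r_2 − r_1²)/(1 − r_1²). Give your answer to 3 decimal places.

φ_{22} = (r_2 − r_1²) / (1 − r_1²)
r_1² = (-0.42)² = 0.1764
Numerator = -0.613 − 0.1764 = -0.7894; denominator = 1 − 0.1764 = 0.8236
φ_{22} = -0.7894 / 0.8236 = -0.958

-0.958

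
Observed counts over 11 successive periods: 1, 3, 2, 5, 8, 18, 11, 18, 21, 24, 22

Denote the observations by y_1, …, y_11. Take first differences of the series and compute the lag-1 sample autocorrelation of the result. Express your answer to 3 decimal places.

First differences Δy: 2, -1, 3, 3, 10, -7, 7, 3, 3, -2
Mean of differences = 2.1000
Numerator Σ(Δy_t−Δȳ)(Δy_{t+1}−Δȳ) = -109.5100
Denominator Σ(Δy_t−Δȳ)² = 198.9000
r_1(Δy) = -109.5100 / 198.9000 = -0.551

-0.551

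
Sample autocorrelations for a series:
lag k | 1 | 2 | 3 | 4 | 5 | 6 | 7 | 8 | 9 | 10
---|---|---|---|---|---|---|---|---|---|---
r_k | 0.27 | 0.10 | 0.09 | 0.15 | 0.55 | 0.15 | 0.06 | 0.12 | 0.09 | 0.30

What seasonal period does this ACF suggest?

The largest autocorrelation is r_5 = 0.55, with a weaker echo at lag 10 (0.30); the remaining lags stay at or below 0.27. The elevated value at lag 1 (0.27), dropping to 0.10 at lag 2, reflects decaying short-term dependence rather than seasonality.
The dominant spike at lag 5 indicates a seasonal period of 5.

5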